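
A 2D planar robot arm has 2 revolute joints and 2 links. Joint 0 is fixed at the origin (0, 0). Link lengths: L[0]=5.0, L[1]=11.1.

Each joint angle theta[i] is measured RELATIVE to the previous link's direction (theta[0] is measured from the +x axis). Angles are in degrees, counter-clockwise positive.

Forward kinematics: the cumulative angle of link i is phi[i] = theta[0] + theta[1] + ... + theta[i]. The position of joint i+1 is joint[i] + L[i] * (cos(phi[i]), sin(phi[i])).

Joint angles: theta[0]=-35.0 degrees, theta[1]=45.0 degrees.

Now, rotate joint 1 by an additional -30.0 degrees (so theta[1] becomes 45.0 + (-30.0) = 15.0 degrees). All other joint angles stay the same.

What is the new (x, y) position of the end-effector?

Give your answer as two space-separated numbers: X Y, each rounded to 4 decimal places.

joint[0] = (0.0000, 0.0000)  (base)
link 0: phi[0] = -35 = -35 deg
  cos(-35 deg) = 0.8192, sin(-35 deg) = -0.5736
  joint[1] = (0.0000, 0.0000) + 5 * (0.8192, -0.5736) = (0.0000 + 4.0958, 0.0000 + -2.8679) = (4.0958, -2.8679)
link 1: phi[1] = -35 + 15 = -20 deg
  cos(-20 deg) = 0.9397, sin(-20 deg) = -0.3420
  joint[2] = (4.0958, -2.8679) + 11.1 * (0.9397, -0.3420) = (4.0958 + 10.4306, -2.8679 + -3.7964) = (14.5263, -6.6643)
End effector: (14.5263, -6.6643)

Answer: 14.5263 -6.6643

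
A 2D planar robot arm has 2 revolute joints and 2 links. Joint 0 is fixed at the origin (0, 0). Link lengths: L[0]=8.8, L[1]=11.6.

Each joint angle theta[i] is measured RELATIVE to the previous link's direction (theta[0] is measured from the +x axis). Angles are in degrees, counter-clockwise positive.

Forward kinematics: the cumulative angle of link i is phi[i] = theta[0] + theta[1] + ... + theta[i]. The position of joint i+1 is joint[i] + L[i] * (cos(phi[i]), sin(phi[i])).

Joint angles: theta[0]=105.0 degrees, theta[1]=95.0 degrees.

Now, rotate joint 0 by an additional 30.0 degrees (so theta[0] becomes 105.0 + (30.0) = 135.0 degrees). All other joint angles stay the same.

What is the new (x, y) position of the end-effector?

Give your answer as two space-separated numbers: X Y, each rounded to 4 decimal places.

joint[0] = (0.0000, 0.0000)  (base)
link 0: phi[0] = 135 = 135 deg
  cos(135 deg) = -0.7071, sin(135 deg) = 0.7071
  joint[1] = (0.0000, 0.0000) + 8.8 * (-0.7071, 0.7071) = (0.0000 + -6.2225, 0.0000 + 6.2225) = (-6.2225, 6.2225)
link 1: phi[1] = 135 + 95 = 230 deg
  cos(230 deg) = -0.6428, sin(230 deg) = -0.7660
  joint[2] = (-6.2225, 6.2225) + 11.6 * (-0.6428, -0.7660) = (-6.2225 + -7.4563, 6.2225 + -8.8861) = (-13.6789, -2.6636)
End effector: (-13.6789, -2.6636)

Answer: -13.6789 -2.6636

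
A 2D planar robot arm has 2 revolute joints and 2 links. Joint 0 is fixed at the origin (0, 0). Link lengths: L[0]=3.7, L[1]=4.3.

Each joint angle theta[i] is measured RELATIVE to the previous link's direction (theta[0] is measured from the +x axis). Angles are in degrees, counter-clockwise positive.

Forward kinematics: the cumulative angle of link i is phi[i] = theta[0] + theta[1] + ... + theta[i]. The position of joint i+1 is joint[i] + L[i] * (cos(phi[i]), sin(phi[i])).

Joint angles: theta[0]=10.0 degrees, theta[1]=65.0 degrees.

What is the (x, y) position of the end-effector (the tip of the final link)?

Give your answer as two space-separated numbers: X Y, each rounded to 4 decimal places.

Answer: 4.7567 4.7960

Derivation:
joint[0] = (0.0000, 0.0000)  (base)
link 0: phi[0] = 10 = 10 deg
  cos(10 deg) = 0.9848, sin(10 deg) = 0.1736
  joint[1] = (0.0000, 0.0000) + 3.7 * (0.9848, 0.1736) = (0.0000 + 3.6438, 0.0000 + 0.6425) = (3.6438, 0.6425)
link 1: phi[1] = 10 + 65 = 75 deg
  cos(75 deg) = 0.2588, sin(75 deg) = 0.9659
  joint[2] = (3.6438, 0.6425) + 4.3 * (0.2588, 0.9659) = (3.6438 + 1.1129, 0.6425 + 4.1535) = (4.7567, 4.7960)
End effector: (4.7567, 4.7960)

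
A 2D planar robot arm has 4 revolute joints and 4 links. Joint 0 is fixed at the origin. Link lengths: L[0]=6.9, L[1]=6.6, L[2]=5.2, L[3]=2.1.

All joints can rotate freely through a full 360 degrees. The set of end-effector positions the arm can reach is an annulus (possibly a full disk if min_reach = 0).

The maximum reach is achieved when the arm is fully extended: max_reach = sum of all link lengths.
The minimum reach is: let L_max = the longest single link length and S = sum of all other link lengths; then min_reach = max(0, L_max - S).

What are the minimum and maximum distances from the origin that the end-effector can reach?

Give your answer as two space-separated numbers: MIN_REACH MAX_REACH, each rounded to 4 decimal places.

Link lengths: [6.9, 6.6, 5.2, 2.1]
max_reach = 6.9 + 6.6 + 5.2 + 2.1 = 20.8
L_max = max([6.9, 6.6, 5.2, 2.1]) = 6.9
S (sum of others) = 20.8 - 6.9 = 13.9
min_reach = max(0, 6.9 - 13.9) = max(0, -7) = 0

Answer: 0.0000 20.8000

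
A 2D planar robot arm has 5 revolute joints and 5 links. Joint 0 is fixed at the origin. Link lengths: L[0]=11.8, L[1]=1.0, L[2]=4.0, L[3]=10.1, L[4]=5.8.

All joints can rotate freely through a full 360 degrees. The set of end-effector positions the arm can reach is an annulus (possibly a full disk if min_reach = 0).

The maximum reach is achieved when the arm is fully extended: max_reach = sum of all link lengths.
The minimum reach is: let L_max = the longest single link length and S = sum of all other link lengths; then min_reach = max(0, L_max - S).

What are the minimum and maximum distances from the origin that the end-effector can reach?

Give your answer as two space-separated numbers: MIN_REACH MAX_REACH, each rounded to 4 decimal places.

Link lengths: [11.8, 1.0, 4.0, 10.1, 5.8]
max_reach = 11.8 + 1 + 4 + 10.1 + 5.8 = 32.7
L_max = max([11.8, 1.0, 4.0, 10.1, 5.8]) = 11.8
S (sum of others) = 32.7 - 11.8 = 20.9
min_reach = max(0, 11.8 - 20.9) = max(0, -9.1) = 0

Answer: 0.0000 32.7000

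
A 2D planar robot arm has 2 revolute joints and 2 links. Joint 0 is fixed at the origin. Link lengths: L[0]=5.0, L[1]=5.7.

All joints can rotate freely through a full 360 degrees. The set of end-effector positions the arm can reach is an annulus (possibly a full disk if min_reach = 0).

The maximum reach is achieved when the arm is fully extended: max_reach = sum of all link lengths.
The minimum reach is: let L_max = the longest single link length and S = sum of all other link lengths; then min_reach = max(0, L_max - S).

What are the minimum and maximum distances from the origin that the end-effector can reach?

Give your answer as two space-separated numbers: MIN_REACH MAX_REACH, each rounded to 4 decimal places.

Link lengths: [5.0, 5.7]
max_reach = 5 + 5.7 = 10.7
L_max = max([5.0, 5.7]) = 5.7
S (sum of others) = 10.7 - 5.7 = 5
min_reach = max(0, 5.7 - 5) = max(0, 0.7) = 0.7

Answer: 0.7000 10.7000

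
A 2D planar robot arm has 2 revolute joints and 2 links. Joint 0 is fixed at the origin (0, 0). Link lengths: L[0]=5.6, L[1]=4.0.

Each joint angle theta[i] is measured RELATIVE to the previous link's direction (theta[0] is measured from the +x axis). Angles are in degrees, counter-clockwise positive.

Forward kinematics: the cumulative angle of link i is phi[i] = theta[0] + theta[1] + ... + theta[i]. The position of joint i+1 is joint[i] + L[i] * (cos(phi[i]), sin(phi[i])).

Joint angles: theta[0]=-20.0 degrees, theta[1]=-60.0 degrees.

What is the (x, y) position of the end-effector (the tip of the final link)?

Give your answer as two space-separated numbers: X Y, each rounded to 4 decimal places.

joint[0] = (0.0000, 0.0000)  (base)
link 0: phi[0] = -20 = -20 deg
  cos(-20 deg) = 0.9397, sin(-20 deg) = -0.3420
  joint[1] = (0.0000, 0.0000) + 5.6 * (0.9397, -0.3420) = (0.0000 + 5.2623, 0.0000 + -1.9153) = (5.2623, -1.9153)
link 1: phi[1] = -20 + -60 = -80 deg
  cos(-80 deg) = 0.1736, sin(-80 deg) = -0.9848
  joint[2] = (5.2623, -1.9153) + 4 * (0.1736, -0.9848) = (5.2623 + 0.6946, -1.9153 + -3.9392) = (5.9569, -5.8545)
End effector: (5.9569, -5.8545)

Answer: 5.9569 -5.8545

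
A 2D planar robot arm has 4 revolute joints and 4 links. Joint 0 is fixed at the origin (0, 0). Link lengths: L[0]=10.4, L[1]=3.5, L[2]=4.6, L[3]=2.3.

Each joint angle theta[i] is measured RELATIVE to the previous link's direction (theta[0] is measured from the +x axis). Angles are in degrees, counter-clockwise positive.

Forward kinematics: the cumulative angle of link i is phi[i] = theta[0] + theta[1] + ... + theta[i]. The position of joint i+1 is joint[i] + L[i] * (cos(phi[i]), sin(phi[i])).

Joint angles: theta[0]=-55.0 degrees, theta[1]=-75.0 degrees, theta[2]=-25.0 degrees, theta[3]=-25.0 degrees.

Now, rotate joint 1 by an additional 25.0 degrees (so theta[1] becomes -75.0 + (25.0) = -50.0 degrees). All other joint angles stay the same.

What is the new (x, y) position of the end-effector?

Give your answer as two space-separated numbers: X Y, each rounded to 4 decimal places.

Answer: 0.0180 -16.3957

Derivation:
joint[0] = (0.0000, 0.0000)  (base)
link 0: phi[0] = -55 = -55 deg
  cos(-55 deg) = 0.5736, sin(-55 deg) = -0.8192
  joint[1] = (0.0000, 0.0000) + 10.4 * (0.5736, -0.8192) = (0.0000 + 5.9652, 0.0000 + -8.5192) = (5.9652, -8.5192)
link 1: phi[1] = -55 + -50 = -105 deg
  cos(-105 deg) = -0.2588, sin(-105 deg) = -0.9659
  joint[2] = (5.9652, -8.5192) + 3.5 * (-0.2588, -0.9659) = (5.9652 + -0.9059, -8.5192 + -3.3807) = (5.0593, -11.8999)
link 2: phi[2] = -55 + -50 + -25 = -130 deg
  cos(-130 deg) = -0.6428, sin(-130 deg) = -0.7660
  joint[3] = (5.0593, -11.8999) + 4.6 * (-0.6428, -0.7660) = (5.0593 + -2.9568, -11.8999 + -3.5238) = (2.1025, -15.4237)
link 3: phi[3] = -55 + -50 + -25 + -25 = -155 deg
  cos(-155 deg) = -0.9063, sin(-155 deg) = -0.4226
  joint[4] = (2.1025, -15.4237) + 2.3 * (-0.9063, -0.4226) = (2.1025 + -2.0845, -15.4237 + -0.9720) = (0.0180, -16.3957)
End effector: (0.0180, -16.3957)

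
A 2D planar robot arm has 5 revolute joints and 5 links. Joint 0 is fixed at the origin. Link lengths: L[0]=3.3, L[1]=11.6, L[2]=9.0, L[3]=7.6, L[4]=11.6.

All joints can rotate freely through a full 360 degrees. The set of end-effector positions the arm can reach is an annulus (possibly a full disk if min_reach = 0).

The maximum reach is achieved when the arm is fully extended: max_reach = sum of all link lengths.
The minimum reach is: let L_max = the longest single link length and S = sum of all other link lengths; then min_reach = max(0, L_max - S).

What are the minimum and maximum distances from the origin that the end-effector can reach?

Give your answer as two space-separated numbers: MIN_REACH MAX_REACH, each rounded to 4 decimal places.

Answer: 0.0000 43.1000

Derivation:
Link lengths: [3.3, 11.6, 9.0, 7.6, 11.6]
max_reach = 3.3 + 11.6 + 9 + 7.6 + 11.6 = 43.1
L_max = max([3.3, 11.6, 9.0, 7.6, 11.6]) = 11.6
S (sum of others) = 43.1 - 11.6 = 31.5
min_reach = max(0, 11.6 - 31.5) = max(0, -19.9) = 0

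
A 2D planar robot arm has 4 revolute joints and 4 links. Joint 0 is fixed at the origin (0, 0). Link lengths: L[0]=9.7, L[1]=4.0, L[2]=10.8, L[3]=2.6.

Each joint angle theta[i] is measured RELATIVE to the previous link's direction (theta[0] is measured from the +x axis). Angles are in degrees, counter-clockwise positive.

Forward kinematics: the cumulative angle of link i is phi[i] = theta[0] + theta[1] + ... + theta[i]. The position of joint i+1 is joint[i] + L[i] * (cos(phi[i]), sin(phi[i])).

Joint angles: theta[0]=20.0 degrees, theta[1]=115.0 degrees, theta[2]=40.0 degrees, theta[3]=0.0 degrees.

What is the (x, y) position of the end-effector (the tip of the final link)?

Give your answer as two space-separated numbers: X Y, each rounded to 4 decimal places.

Answer: -7.0624 7.3139

Derivation:
joint[0] = (0.0000, 0.0000)  (base)
link 0: phi[0] = 20 = 20 deg
  cos(20 deg) = 0.9397, sin(20 deg) = 0.3420
  joint[1] = (0.0000, 0.0000) + 9.7 * (0.9397, 0.3420) = (0.0000 + 9.1150, 0.0000 + 3.3176) = (9.1150, 3.3176)
link 1: phi[1] = 20 + 115 = 135 deg
  cos(135 deg) = -0.7071, sin(135 deg) = 0.7071
  joint[2] = (9.1150, 3.3176) + 4 * (-0.7071, 0.7071) = (9.1150 + -2.8284, 3.3176 + 2.8284) = (6.2866, 6.1460)
link 2: phi[2] = 20 + 115 + 40 = 175 deg
  cos(175 deg) = -0.9962, sin(175 deg) = 0.0872
  joint[3] = (6.2866, 6.1460) + 10.8 * (-0.9962, 0.0872) = (6.2866 + -10.7589, 6.1460 + 0.9413) = (-4.4723, 7.0873)
link 3: phi[3] = 20 + 115 + 40 + 0 = 175 deg
  cos(175 deg) = -0.9962, sin(175 deg) = 0.0872
  joint[4] = (-4.4723, 7.0873) + 2.6 * (-0.9962, 0.0872) = (-4.4723 + -2.5901, 7.0873 + 0.2266) = (-7.0624, 7.3139)
End effector: (-7.0624, 7.3139)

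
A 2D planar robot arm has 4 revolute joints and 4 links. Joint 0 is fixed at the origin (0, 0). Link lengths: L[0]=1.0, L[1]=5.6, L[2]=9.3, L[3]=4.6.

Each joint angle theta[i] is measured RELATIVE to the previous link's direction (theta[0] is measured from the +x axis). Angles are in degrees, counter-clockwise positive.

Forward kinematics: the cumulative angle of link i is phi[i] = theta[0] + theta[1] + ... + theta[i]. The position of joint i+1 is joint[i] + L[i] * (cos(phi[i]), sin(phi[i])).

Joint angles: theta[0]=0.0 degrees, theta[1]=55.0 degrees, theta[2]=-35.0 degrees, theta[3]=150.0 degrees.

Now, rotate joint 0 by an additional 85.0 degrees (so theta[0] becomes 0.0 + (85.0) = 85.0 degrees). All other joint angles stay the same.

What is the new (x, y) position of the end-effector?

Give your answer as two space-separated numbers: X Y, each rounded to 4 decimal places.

joint[0] = (0.0000, 0.0000)  (base)
link 0: phi[0] = 85 = 85 deg
  cos(85 deg) = 0.0872, sin(85 deg) = 0.9962
  joint[1] = (0.0000, 0.0000) + 1 * (0.0872, 0.9962) = (0.0000 + 0.0872, 0.0000 + 0.9962) = (0.0872, 0.9962)
link 1: phi[1] = 85 + 55 = 140 deg
  cos(140 deg) = -0.7660, sin(140 deg) = 0.6428
  joint[2] = (0.0872, 0.9962) + 5.6 * (-0.7660, 0.6428) = (0.0872 + -4.2898, 0.9962 + 3.5996) = (-4.2027, 4.5958)
link 2: phi[2] = 85 + 55 + -35 = 105 deg
  cos(105 deg) = -0.2588, sin(105 deg) = 0.9659
  joint[3] = (-4.2027, 4.5958) + 9.3 * (-0.2588, 0.9659) = (-4.2027 + -2.4070, 4.5958 + 8.9831) = (-6.6097, 13.5789)
link 3: phi[3] = 85 + 55 + -35 + 150 = 255 deg
  cos(255 deg) = -0.2588, sin(255 deg) = -0.9659
  joint[4] = (-6.6097, 13.5789) + 4.6 * (-0.2588, -0.9659) = (-6.6097 + -1.1906, 13.5789 + -4.4433) = (-7.8003, 9.1357)
End effector: (-7.8003, 9.1357)

Answer: -7.8003 9.1357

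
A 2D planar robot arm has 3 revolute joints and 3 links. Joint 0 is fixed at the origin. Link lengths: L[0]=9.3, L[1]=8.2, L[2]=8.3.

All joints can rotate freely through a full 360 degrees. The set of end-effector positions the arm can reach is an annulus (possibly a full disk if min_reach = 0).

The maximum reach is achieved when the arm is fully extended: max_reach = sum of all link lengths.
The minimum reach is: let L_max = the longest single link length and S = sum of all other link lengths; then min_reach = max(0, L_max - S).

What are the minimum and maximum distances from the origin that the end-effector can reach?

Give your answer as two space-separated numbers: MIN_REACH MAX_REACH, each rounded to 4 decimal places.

Answer: 0.0000 25.8000

Derivation:
Link lengths: [9.3, 8.2, 8.3]
max_reach = 9.3 + 8.2 + 8.3 = 25.8
L_max = max([9.3, 8.2, 8.3]) = 9.3
S (sum of others) = 25.8 - 9.3 = 16.5
min_reach = max(0, 9.3 - 16.5) = max(0, -7.2) = 0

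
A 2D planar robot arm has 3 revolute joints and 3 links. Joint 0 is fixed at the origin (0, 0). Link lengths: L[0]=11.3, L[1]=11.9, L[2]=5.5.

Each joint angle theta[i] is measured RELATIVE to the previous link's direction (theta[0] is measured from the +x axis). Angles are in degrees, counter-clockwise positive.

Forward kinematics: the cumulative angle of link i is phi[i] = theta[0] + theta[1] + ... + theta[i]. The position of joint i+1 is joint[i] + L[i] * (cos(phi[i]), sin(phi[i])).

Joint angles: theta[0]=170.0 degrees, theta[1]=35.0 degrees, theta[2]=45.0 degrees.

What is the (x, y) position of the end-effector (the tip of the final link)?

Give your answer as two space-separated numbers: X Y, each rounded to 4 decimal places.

Answer: -23.7945 -8.2352

Derivation:
joint[0] = (0.0000, 0.0000)  (base)
link 0: phi[0] = 170 = 170 deg
  cos(170 deg) = -0.9848, sin(170 deg) = 0.1736
  joint[1] = (0.0000, 0.0000) + 11.3 * (-0.9848, 0.1736) = (0.0000 + -11.1283, 0.0000 + 1.9622) = (-11.1283, 1.9622)
link 1: phi[1] = 170 + 35 = 205 deg
  cos(205 deg) = -0.9063, sin(205 deg) = -0.4226
  joint[2] = (-11.1283, 1.9622) + 11.9 * (-0.9063, -0.4226) = (-11.1283 + -10.7851, 1.9622 + -5.0292) = (-21.9134, -3.0669)
link 2: phi[2] = 170 + 35 + 45 = 250 deg
  cos(250 deg) = -0.3420, sin(250 deg) = -0.9397
  joint[3] = (-21.9134, -3.0669) + 5.5 * (-0.3420, -0.9397) = (-21.9134 + -1.8811, -3.0669 + -5.1683) = (-23.7945, -8.2352)
End effector: (-23.7945, -8.2352)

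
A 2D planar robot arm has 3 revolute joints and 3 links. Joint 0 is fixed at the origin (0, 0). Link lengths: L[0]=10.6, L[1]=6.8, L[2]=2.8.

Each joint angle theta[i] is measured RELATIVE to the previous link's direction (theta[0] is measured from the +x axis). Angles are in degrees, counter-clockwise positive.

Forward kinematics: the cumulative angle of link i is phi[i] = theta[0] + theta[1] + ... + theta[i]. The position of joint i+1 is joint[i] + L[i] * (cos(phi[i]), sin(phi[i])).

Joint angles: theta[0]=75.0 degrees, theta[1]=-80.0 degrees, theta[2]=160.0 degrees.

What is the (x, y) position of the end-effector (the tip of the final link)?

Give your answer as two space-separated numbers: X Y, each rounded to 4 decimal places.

joint[0] = (0.0000, 0.0000)  (base)
link 0: phi[0] = 75 = 75 deg
  cos(75 deg) = 0.2588, sin(75 deg) = 0.9659
  joint[1] = (0.0000, 0.0000) + 10.6 * (0.2588, 0.9659) = (0.0000 + 2.7435, 0.0000 + 10.2388) = (2.7435, 10.2388)
link 1: phi[1] = 75 + -80 = -5 deg
  cos(-5 deg) = 0.9962, sin(-5 deg) = -0.0872
  joint[2] = (2.7435, 10.2388) + 6.8 * (0.9962, -0.0872) = (2.7435 + 6.7741, 10.2388 + -0.5927) = (9.5176, 9.6462)
link 2: phi[2] = 75 + -80 + 160 = 155 deg
  cos(155 deg) = -0.9063, sin(155 deg) = 0.4226
  joint[3] = (9.5176, 9.6462) + 2.8 * (-0.9063, 0.4226) = (9.5176 + -2.5377, 9.6462 + 1.1833) = (6.9799, 10.8295)
End effector: (6.9799, 10.8295)

Answer: 6.9799 10.8295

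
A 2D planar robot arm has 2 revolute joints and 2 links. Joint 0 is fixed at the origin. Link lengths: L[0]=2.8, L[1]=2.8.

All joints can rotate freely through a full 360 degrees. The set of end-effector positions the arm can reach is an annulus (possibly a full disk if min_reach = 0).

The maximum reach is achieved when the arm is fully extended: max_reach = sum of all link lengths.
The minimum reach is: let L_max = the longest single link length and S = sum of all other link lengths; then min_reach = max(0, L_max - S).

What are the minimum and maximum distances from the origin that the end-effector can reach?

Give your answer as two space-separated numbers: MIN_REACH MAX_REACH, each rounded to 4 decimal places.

Link lengths: [2.8, 2.8]
max_reach = 2.8 + 2.8 = 5.6
L_max = max([2.8, 2.8]) = 2.8
S (sum of others) = 5.6 - 2.8 = 2.8
min_reach = max(0, 2.8 - 2.8) = max(0, 0) = 0

Answer: 0.0000 5.6000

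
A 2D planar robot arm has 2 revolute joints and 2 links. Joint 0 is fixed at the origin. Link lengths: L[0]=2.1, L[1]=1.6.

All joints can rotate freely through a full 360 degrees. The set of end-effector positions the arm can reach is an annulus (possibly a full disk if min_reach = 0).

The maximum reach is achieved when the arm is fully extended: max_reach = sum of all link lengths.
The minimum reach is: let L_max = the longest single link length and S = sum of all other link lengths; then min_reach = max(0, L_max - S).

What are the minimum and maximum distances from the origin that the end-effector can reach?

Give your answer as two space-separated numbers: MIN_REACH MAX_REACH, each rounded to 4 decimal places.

Link lengths: [2.1, 1.6]
max_reach = 2.1 + 1.6 = 3.7
L_max = max([2.1, 1.6]) = 2.1
S (sum of others) = 3.7 - 2.1 = 1.6
min_reach = max(0, 2.1 - 1.6) = max(0, 0.5) = 0.5

Answer: 0.5000 3.7000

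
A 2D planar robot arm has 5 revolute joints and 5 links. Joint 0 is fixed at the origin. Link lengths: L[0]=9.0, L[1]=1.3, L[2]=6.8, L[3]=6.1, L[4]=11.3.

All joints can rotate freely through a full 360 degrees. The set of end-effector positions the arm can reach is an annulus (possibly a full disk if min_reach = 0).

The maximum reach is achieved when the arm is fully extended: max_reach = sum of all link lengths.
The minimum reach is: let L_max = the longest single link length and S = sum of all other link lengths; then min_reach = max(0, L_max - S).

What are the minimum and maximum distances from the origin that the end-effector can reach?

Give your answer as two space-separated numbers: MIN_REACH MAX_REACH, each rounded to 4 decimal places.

Answer: 0.0000 34.5000

Derivation:
Link lengths: [9.0, 1.3, 6.8, 6.1, 11.3]
max_reach = 9 + 1.3 + 6.8 + 6.1 + 11.3 = 34.5
L_max = max([9.0, 1.3, 6.8, 6.1, 11.3]) = 11.3
S (sum of others) = 34.5 - 11.3 = 23.2
min_reach = max(0, 11.3 - 23.2) = max(0, -11.9) = 0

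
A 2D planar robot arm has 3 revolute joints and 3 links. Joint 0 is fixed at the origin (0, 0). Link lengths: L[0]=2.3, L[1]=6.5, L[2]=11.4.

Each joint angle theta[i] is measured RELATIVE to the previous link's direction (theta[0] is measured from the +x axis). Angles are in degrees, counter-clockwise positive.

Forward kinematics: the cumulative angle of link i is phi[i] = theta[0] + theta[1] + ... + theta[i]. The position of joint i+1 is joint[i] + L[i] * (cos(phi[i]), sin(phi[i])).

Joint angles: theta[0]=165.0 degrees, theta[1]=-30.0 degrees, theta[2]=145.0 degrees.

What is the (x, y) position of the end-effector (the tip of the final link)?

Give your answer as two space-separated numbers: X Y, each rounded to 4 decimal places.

joint[0] = (0.0000, 0.0000)  (base)
link 0: phi[0] = 165 = 165 deg
  cos(165 deg) = -0.9659, sin(165 deg) = 0.2588
  joint[1] = (0.0000, 0.0000) + 2.3 * (-0.9659, 0.2588) = (0.0000 + -2.2216, 0.0000 + 0.5953) = (-2.2216, 0.5953)
link 1: phi[1] = 165 + -30 = 135 deg
  cos(135 deg) = -0.7071, sin(135 deg) = 0.7071
  joint[2] = (-2.2216, 0.5953) + 6.5 * (-0.7071, 0.7071) = (-2.2216 + -4.5962, 0.5953 + 4.5962) = (-6.8178, 5.1915)
link 2: phi[2] = 165 + -30 + 145 = 280 deg
  cos(280 deg) = 0.1736, sin(280 deg) = -0.9848
  joint[3] = (-6.8178, 5.1915) + 11.4 * (0.1736, -0.9848) = (-6.8178 + 1.9796, 5.1915 + -11.2268) = (-4.8382, -6.0353)
End effector: (-4.8382, -6.0353)

Answer: -4.8382 -6.0353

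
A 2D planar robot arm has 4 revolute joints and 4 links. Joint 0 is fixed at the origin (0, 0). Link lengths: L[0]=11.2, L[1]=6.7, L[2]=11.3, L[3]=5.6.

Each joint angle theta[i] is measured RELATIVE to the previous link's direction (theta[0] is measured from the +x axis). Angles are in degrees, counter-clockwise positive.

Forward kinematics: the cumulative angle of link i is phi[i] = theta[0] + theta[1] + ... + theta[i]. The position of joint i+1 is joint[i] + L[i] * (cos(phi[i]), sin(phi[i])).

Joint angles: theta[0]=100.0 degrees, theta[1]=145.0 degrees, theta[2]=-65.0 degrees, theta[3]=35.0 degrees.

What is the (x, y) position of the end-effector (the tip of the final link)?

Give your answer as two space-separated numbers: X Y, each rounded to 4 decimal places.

joint[0] = (0.0000, 0.0000)  (base)
link 0: phi[0] = 100 = 100 deg
  cos(100 deg) = -0.1736, sin(100 deg) = 0.9848
  joint[1] = (0.0000, 0.0000) + 11.2 * (-0.1736, 0.9848) = (0.0000 + -1.9449, 0.0000 + 11.0298) = (-1.9449, 11.0298)
link 1: phi[1] = 100 + 145 = 245 deg
  cos(245 deg) = -0.4226, sin(245 deg) = -0.9063
  joint[2] = (-1.9449, 11.0298) + 6.7 * (-0.4226, -0.9063) = (-1.9449 + -2.8315, 11.0298 + -6.0723) = (-4.7764, 4.9576)
link 2: phi[2] = 100 + 145 + -65 = 180 deg
  cos(180 deg) = -1.0000, sin(180 deg) = 0.0000
  joint[3] = (-4.7764, 4.9576) + 11.3 * (-1.0000, 0.0000) = (-4.7764 + -11.3000, 4.9576 + 0.0000) = (-16.0764, 4.9576)
link 3: phi[3] = 100 + 145 + -65 + 35 = 215 deg
  cos(215 deg) = -0.8192, sin(215 deg) = -0.5736
  joint[4] = (-16.0764, 4.9576) + 5.6 * (-0.8192, -0.5736) = (-16.0764 + -4.5873, 4.9576 + -3.2120) = (-20.6637, 1.7456)
End effector: (-20.6637, 1.7456)

Answer: -20.6637 1.7456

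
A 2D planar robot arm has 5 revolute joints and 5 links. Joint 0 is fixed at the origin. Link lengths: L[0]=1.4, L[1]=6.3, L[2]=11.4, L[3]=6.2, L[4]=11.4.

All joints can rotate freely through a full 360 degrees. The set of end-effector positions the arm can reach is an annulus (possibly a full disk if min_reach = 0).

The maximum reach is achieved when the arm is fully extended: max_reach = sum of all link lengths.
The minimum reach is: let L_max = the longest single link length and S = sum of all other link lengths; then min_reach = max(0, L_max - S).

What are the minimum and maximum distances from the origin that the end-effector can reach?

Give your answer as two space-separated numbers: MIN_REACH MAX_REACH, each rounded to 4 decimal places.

Link lengths: [1.4, 6.3, 11.4, 6.2, 11.4]
max_reach = 1.4 + 6.3 + 11.4 + 6.2 + 11.4 = 36.7
L_max = max([1.4, 6.3, 11.4, 6.2, 11.4]) = 11.4
S (sum of others) = 36.7 - 11.4 = 25.3
min_reach = max(0, 11.4 - 25.3) = max(0, -13.9) = 0

Answer: 0.0000 36.7000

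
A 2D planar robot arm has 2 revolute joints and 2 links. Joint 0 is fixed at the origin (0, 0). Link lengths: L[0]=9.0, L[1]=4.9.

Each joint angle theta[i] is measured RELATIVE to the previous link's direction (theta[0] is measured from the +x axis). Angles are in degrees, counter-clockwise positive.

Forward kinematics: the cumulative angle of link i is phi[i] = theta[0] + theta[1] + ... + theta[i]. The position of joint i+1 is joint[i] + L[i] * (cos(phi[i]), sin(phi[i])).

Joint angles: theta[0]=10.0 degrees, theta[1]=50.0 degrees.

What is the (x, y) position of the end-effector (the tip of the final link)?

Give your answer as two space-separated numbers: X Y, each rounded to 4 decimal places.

Answer: 11.3133 5.8064

Derivation:
joint[0] = (0.0000, 0.0000)  (base)
link 0: phi[0] = 10 = 10 deg
  cos(10 deg) = 0.9848, sin(10 deg) = 0.1736
  joint[1] = (0.0000, 0.0000) + 9 * (0.9848, 0.1736) = (0.0000 + 8.8633, 0.0000 + 1.5628) = (8.8633, 1.5628)
link 1: phi[1] = 10 + 50 = 60 deg
  cos(60 deg) = 0.5000, sin(60 deg) = 0.8660
  joint[2] = (8.8633, 1.5628) + 4.9 * (0.5000, 0.8660) = (8.8633 + 2.4500, 1.5628 + 4.2435) = (11.3133, 5.8064)
End effector: (11.3133, 5.8064)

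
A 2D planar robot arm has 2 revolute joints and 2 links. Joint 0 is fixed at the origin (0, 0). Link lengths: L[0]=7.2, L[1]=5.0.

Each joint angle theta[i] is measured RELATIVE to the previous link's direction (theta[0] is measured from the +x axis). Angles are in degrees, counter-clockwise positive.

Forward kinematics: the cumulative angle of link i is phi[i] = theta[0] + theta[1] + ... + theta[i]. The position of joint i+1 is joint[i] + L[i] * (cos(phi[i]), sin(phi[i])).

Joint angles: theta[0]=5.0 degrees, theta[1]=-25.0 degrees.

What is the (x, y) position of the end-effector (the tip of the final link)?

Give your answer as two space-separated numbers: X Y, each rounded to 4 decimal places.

joint[0] = (0.0000, 0.0000)  (base)
link 0: phi[0] = 5 = 5 deg
  cos(5 deg) = 0.9962, sin(5 deg) = 0.0872
  joint[1] = (0.0000, 0.0000) + 7.2 * (0.9962, 0.0872) = (0.0000 + 7.1726, 0.0000 + 0.6275) = (7.1726, 0.6275)
link 1: phi[1] = 5 + -25 = -20 deg
  cos(-20 deg) = 0.9397, sin(-20 deg) = -0.3420
  joint[2] = (7.1726, 0.6275) + 5 * (0.9397, -0.3420) = (7.1726 + 4.6985, 0.6275 + -1.7101) = (11.8711, -1.0826)
End effector: (11.8711, -1.0826)

Answer: 11.8711 -1.0826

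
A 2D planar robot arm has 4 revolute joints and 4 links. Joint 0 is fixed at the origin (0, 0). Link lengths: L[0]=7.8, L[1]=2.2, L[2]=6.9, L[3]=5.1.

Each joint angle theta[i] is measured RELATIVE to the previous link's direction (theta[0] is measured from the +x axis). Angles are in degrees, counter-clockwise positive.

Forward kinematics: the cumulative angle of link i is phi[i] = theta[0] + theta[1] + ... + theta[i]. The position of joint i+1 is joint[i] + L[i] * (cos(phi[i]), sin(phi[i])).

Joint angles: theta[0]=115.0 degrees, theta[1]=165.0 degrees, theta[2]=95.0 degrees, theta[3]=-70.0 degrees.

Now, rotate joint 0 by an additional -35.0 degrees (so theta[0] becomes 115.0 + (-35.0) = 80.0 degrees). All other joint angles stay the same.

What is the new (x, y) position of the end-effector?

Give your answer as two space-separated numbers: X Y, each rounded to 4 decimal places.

Answer: 6.9086 -1.7723

Derivation:
joint[0] = (0.0000, 0.0000)  (base)
link 0: phi[0] = 80 = 80 deg
  cos(80 deg) = 0.1736, sin(80 deg) = 0.9848
  joint[1] = (0.0000, 0.0000) + 7.8 * (0.1736, 0.9848) = (0.0000 + 1.3545, 0.0000 + 7.6815) = (1.3545, 7.6815)
link 1: phi[1] = 80 + 165 = 245 deg
  cos(245 deg) = -0.4226, sin(245 deg) = -0.9063
  joint[2] = (1.3545, 7.6815) + 2.2 * (-0.4226, -0.9063) = (1.3545 + -0.9298, 7.6815 + -1.9939) = (0.4247, 5.6876)
link 2: phi[2] = 80 + 165 + 95 = 340 deg
  cos(340 deg) = 0.9397, sin(340 deg) = -0.3420
  joint[3] = (0.4247, 5.6876) + 6.9 * (0.9397, -0.3420) = (0.4247 + 6.4839, 5.6876 + -2.3599) = (6.9086, 3.3277)
link 3: phi[3] = 80 + 165 + 95 + -70 = 270 deg
  cos(270 deg) = -0.0000, sin(270 deg) = -1.0000
  joint[4] = (6.9086, 3.3277) + 5.1 * (-0.0000, -1.0000) = (6.9086 + -0.0000, 3.3277 + -5.1000) = (6.9086, -1.7723)
End effector: (6.9086, -1.7723)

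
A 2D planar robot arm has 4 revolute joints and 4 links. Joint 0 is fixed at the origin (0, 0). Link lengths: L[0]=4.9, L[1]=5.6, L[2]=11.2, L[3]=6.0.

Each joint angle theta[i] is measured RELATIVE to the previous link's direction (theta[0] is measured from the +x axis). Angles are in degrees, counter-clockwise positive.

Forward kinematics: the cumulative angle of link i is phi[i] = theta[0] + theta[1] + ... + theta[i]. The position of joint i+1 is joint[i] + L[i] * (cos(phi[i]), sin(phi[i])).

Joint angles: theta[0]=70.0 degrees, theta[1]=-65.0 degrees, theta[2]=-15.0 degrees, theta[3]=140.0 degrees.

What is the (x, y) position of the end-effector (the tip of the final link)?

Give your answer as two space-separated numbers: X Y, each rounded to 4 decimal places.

Answer: 14.4277 7.7440

Derivation:
joint[0] = (0.0000, 0.0000)  (base)
link 0: phi[0] = 70 = 70 deg
  cos(70 deg) = 0.3420, sin(70 deg) = 0.9397
  joint[1] = (0.0000, 0.0000) + 4.9 * (0.3420, 0.9397) = (0.0000 + 1.6759, 0.0000 + 4.6045) = (1.6759, 4.6045)
link 1: phi[1] = 70 + -65 = 5 deg
  cos(5 deg) = 0.9962, sin(5 deg) = 0.0872
  joint[2] = (1.6759, 4.6045) + 5.6 * (0.9962, 0.0872) = (1.6759 + 5.5787, 4.6045 + 0.4881) = (7.2546, 5.0926)
link 2: phi[2] = 70 + -65 + -15 = -10 deg
  cos(-10 deg) = 0.9848, sin(-10 deg) = -0.1736
  joint[3] = (7.2546, 5.0926) + 11.2 * (0.9848, -0.1736) = (7.2546 + 11.0298, 5.0926 + -1.9449) = (18.2844, 3.1477)
link 3: phi[3] = 70 + -65 + -15 + 140 = 130 deg
  cos(130 deg) = -0.6428, sin(130 deg) = 0.7660
  joint[4] = (18.2844, 3.1477) + 6 * (-0.6428, 0.7660) = (18.2844 + -3.8567, 3.1477 + 4.5963) = (14.4277, 7.7440)
End effector: (14.4277, 7.7440)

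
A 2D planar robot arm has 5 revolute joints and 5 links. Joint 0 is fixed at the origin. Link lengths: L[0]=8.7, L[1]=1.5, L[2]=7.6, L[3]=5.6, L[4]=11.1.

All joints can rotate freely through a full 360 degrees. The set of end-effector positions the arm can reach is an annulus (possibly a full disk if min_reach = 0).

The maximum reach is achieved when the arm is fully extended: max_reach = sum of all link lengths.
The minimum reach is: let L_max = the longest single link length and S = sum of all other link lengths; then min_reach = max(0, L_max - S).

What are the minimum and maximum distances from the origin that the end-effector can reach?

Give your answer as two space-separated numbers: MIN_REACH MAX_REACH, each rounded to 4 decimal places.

Link lengths: [8.7, 1.5, 7.6, 5.6, 11.1]
max_reach = 8.7 + 1.5 + 7.6 + 5.6 + 11.1 = 34.5
L_max = max([8.7, 1.5, 7.6, 5.6, 11.1]) = 11.1
S (sum of others) = 34.5 - 11.1 = 23.4
min_reach = max(0, 11.1 - 23.4) = max(0, -12.3) = 0

Answer: 0.0000 34.5000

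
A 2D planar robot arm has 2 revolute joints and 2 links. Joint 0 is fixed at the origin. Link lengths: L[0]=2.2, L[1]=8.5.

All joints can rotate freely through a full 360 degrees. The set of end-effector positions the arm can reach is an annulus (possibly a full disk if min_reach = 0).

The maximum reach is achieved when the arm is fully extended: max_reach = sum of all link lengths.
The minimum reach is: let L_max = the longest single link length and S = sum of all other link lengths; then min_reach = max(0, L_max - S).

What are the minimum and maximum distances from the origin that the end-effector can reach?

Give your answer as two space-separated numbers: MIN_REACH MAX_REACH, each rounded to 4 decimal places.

Link lengths: [2.2, 8.5]
max_reach = 2.2 + 8.5 = 10.7
L_max = max([2.2, 8.5]) = 8.5
S (sum of others) = 10.7 - 8.5 = 2.2
min_reach = max(0, 8.5 - 2.2) = max(0, 6.3) = 6.3

Answer: 6.3000 10.7000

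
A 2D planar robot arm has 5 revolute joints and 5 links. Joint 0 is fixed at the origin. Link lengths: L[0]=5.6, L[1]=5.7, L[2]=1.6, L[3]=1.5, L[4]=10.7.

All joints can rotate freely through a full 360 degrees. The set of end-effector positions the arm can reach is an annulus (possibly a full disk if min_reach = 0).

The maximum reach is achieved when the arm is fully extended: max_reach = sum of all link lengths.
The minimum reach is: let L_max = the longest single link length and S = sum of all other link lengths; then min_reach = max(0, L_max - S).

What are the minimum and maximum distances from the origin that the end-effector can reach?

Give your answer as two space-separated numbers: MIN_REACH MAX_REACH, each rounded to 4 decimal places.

Link lengths: [5.6, 5.7, 1.6, 1.5, 10.7]
max_reach = 5.6 + 5.7 + 1.6 + 1.5 + 10.7 = 25.1
L_max = max([5.6, 5.7, 1.6, 1.5, 10.7]) = 10.7
S (sum of others) = 25.1 - 10.7 = 14.4
min_reach = max(0, 10.7 - 14.4) = max(0, -3.7) = 0

Answer: 0.0000 25.1000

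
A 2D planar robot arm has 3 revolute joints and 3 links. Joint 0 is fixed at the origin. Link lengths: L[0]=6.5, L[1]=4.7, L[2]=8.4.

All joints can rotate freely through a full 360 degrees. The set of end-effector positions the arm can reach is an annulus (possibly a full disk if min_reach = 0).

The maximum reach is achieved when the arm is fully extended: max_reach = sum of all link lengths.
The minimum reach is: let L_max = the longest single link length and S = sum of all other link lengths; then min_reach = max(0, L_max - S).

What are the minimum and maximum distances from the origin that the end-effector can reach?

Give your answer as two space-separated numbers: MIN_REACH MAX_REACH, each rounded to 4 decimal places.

Answer: 0.0000 19.6000

Derivation:
Link lengths: [6.5, 4.7, 8.4]
max_reach = 6.5 + 4.7 + 8.4 = 19.6
L_max = max([6.5, 4.7, 8.4]) = 8.4
S (sum of others) = 19.6 - 8.4 = 11.2
min_reach = max(0, 8.4 - 11.2) = max(0, -2.8) = 0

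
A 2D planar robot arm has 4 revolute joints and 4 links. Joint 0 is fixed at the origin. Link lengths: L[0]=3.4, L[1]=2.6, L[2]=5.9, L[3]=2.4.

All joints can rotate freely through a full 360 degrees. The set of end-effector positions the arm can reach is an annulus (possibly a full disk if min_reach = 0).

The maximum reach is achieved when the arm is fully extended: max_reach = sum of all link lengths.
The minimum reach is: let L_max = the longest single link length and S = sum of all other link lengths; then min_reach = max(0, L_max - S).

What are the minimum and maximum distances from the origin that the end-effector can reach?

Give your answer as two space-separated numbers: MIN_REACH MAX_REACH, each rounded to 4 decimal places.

Answer: 0.0000 14.3000

Derivation:
Link lengths: [3.4, 2.6, 5.9, 2.4]
max_reach = 3.4 + 2.6 + 5.9 + 2.4 = 14.3
L_max = max([3.4, 2.6, 5.9, 2.4]) = 5.9
S (sum of others) = 14.3 - 5.9 = 8.4
min_reach = max(0, 5.9 - 8.4) = max(0, -2.5) = 0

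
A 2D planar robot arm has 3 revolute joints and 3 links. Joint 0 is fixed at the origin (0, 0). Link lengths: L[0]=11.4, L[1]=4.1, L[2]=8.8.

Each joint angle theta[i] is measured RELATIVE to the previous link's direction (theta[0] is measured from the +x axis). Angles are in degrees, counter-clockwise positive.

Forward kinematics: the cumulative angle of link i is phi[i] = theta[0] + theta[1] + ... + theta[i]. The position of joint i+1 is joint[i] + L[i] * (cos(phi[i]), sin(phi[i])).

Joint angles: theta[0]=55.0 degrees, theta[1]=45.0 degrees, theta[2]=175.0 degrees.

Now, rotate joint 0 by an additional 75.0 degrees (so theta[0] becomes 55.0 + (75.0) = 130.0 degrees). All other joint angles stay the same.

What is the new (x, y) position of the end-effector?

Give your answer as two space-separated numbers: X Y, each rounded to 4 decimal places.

Answer: -2.7459 7.5621

Derivation:
joint[0] = (0.0000, 0.0000)  (base)
link 0: phi[0] = 130 = 130 deg
  cos(130 deg) = -0.6428, sin(130 deg) = 0.7660
  joint[1] = (0.0000, 0.0000) + 11.4 * (-0.6428, 0.7660) = (0.0000 + -7.3278, 0.0000 + 8.7329) = (-7.3278, 8.7329)
link 1: phi[1] = 130 + 45 = 175 deg
  cos(175 deg) = -0.9962, sin(175 deg) = 0.0872
  joint[2] = (-7.3278, 8.7329) + 4.1 * (-0.9962, 0.0872) = (-7.3278 + -4.0844, 8.7329 + 0.3573) = (-11.4122, 9.0902)
link 2: phi[2] = 130 + 45 + 175 = 350 deg
  cos(350 deg) = 0.9848, sin(350 deg) = -0.1736
  joint[3] = (-11.4122, 9.0902) + 8.8 * (0.9848, -0.1736) = (-11.4122 + 8.6663, 9.0902 + -1.5281) = (-2.7459, 7.5621)
End effector: (-2.7459, 7.5621)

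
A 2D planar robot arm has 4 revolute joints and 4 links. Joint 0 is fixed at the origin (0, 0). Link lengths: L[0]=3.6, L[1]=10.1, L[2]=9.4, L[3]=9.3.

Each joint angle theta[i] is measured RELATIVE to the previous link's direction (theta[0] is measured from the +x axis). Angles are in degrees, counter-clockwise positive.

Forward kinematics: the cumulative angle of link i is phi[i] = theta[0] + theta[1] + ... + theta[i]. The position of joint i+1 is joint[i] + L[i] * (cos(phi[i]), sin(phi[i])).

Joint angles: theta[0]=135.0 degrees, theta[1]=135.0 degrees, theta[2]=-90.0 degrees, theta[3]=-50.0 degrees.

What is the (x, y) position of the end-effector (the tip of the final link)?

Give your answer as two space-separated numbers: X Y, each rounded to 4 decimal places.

Answer: -17.9235 -0.4302

Derivation:
joint[0] = (0.0000, 0.0000)  (base)
link 0: phi[0] = 135 = 135 deg
  cos(135 deg) = -0.7071, sin(135 deg) = 0.7071
  joint[1] = (0.0000, 0.0000) + 3.6 * (-0.7071, 0.7071) = (0.0000 + -2.5456, 0.0000 + 2.5456) = (-2.5456, 2.5456)
link 1: phi[1] = 135 + 135 = 270 deg
  cos(270 deg) = -0.0000, sin(270 deg) = -1.0000
  joint[2] = (-2.5456, 2.5456) + 10.1 * (-0.0000, -1.0000) = (-2.5456 + -0.0000, 2.5456 + -10.1000) = (-2.5456, -7.5544)
link 2: phi[2] = 135 + 135 + -90 = 180 deg
  cos(180 deg) = -1.0000, sin(180 deg) = 0.0000
  joint[3] = (-2.5456, -7.5544) + 9.4 * (-1.0000, 0.0000) = (-2.5456 + -9.4000, -7.5544 + 0.0000) = (-11.9456, -7.5544)
link 3: phi[3] = 135 + 135 + -90 + -50 = 130 deg
  cos(130 deg) = -0.6428, sin(130 deg) = 0.7660
  joint[4] = (-11.9456, -7.5544) + 9.3 * (-0.6428, 0.7660) = (-11.9456 + -5.9779, -7.5544 + 7.1242) = (-17.9235, -0.4302)
End effector: (-17.9235, -0.4302)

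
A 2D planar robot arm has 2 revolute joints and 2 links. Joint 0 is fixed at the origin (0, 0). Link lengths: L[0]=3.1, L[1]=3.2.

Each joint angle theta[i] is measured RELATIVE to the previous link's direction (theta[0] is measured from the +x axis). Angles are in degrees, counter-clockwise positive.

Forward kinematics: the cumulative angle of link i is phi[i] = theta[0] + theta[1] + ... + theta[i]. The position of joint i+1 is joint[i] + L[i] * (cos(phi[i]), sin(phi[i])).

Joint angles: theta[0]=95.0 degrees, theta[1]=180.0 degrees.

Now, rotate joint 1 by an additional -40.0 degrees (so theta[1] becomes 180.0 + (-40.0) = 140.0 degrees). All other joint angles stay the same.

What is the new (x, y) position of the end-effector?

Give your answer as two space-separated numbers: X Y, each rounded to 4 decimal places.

joint[0] = (0.0000, 0.0000)  (base)
link 0: phi[0] = 95 = 95 deg
  cos(95 deg) = -0.0872, sin(95 deg) = 0.9962
  joint[1] = (0.0000, 0.0000) + 3.1 * (-0.0872, 0.9962) = (0.0000 + -0.2702, 0.0000 + 3.0882) = (-0.2702, 3.0882)
link 1: phi[1] = 95 + 140 = 235 deg
  cos(235 deg) = -0.5736, sin(235 deg) = -0.8192
  joint[2] = (-0.2702, 3.0882) + 3.2 * (-0.5736, -0.8192) = (-0.2702 + -1.8354, 3.0882 + -2.6213) = (-2.1056, 0.4669)
End effector: (-2.1056, 0.4669)

Answer: -2.1056 0.4669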